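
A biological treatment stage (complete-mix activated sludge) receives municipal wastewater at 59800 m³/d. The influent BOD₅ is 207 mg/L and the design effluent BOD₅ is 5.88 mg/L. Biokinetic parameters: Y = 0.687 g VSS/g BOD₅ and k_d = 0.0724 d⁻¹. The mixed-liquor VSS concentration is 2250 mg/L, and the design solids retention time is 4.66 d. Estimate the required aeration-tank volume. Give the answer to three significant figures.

V ≈ 12800 m³

Steady-state biomass mass balance: V·X·(1 + k_d·θ_c) = Y·Q·(S₀ − S)·θ_c, so V = 0.687 × 59800 × (207 − 5.88) × 4.66 / [2250 × (1 + 0.0724 × 4.66)] = 3.85×10^7 / 3009 = 12796 m³.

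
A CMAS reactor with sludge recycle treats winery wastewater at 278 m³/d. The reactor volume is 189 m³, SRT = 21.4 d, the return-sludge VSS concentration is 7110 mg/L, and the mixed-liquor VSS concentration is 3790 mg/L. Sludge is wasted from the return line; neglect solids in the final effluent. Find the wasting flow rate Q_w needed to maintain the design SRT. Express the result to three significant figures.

Wasting from the return line (neglecting effluent solids): Q_w = V·X / (θ_c·X_r) = 189.0 × 3790 / (21.4 × 7110) = 4.708 m³/d.

Q_w ≈ 4.71 m³/d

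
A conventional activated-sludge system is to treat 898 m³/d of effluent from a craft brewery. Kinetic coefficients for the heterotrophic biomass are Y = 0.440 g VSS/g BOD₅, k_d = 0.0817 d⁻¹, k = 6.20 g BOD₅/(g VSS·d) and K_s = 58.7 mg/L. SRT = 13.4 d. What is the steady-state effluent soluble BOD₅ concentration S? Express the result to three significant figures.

For a completely mixed reactor with recycle the Lawrence–McCarty relation gives S = K_s·(1 + k_d·θ_c) / [θ_c·(Y·k − k_d) − 1] = 58.7 × (1 + 0.0817 × 13.4) / [13.4 × (0.440 × 6.20 − 0.0817) − 1] = 123.0 / 34.46 = 3.568 mg/L.

S ≈ 3.57 mg/L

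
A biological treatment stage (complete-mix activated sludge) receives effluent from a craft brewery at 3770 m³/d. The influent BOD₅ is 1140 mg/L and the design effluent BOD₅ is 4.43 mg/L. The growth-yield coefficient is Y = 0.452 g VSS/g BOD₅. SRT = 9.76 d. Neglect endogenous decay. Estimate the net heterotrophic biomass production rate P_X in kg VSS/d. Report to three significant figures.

P_X ≈ 1940 kg VSS/d

Since k_d ≈ 0, Y_obs = Y = 0.452 g VSS/g BOD₅.
Mass of BOD₅ removed per day: Q(S₀ − S) = 3770 × 1136 g/m³ = 4281 kg/d.
So the net sludge growth is P_X = 0.4520 × 4281 = 1935 kg VSS/d.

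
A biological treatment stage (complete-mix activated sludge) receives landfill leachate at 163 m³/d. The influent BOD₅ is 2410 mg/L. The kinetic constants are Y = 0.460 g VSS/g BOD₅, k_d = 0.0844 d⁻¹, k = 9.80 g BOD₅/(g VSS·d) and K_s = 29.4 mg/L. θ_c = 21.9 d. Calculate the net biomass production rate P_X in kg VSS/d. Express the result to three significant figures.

From the Monod/SRT balance for a CMAS, S = K_s·(1+k_d θ_c)/[θ_c·(Y k − k_d) − 1] = 29.4 × (1 + 0.0844 × 21.9) / [21.9 × (0.460 × 9.80 − 0.0844) − 1] = 83.74 / 95.88 = 0.8734 mg/L.
Correct the yield for decay: Y_obs = Y/(1 + k_d θ_c) = 0.460 / (1 + 0.0844 × 21.9) = 0.460 / 2.848 = 0.1615.
ΔS = 2410 − 0.873 = 2409 mg/L, so the substrate removal rate is 163 × 2409/1000 = 392.7 kg BOD₅/d.
P_X = Y_obs · Q(S₀ − S) = 0.1615 × 392.7 = 63.42 kg VSS/d.

P_X ≈ 63.4 kg VSS/d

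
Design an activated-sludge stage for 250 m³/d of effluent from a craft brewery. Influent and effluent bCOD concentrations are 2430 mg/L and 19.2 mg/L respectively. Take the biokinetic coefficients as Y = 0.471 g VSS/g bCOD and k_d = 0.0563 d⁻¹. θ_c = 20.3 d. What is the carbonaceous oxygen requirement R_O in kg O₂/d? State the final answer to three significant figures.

Observed yield with endogenous decay: Y_obs = Y / (1 + k_d·θ_c) = 0.471 / (1 + 0.0563 × 20.3) = 0.471 / 2.143 = 0.2198 g VSS/g bCOD.
Substrate removed = Q·(S₀ − S) = 250 m³/d × (2430 − 19.2) g/m³ = 6.03×10^5 g/d = 602.7 kg/d.
Net sludge production P_X = 0.2198 × 602.7 = 132.5 kg VSS/d.
R_O = Q·(S₀ − S) − 1.42·P_X = 602.7 − 1.42 × 132.5 = 414.6 kg O₂/d.

R_O ≈ 415 kg O₂/d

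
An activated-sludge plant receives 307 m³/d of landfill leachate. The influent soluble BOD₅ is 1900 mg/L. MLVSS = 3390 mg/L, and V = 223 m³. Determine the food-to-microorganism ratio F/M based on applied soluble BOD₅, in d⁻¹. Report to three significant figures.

F/M ≈ 0.772 d⁻¹

F/M = Q·S₀ / (V·X) = 307 × 1900 / (223.0 × 3390) = 0.7716 g soluble BOD₅·(g VSS·d)⁻¹.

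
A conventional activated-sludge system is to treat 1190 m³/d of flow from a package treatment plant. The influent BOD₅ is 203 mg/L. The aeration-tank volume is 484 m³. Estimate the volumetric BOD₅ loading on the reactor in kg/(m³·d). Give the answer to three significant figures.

Applied BOD₅ load per unit volume = Q·S₀/V = (1190 × 203/1000)/484.0 = 0.4991 kg BOD₅·m⁻³·d⁻¹.

L_v ≈ 0.499 kg BOD₅/(m³·d)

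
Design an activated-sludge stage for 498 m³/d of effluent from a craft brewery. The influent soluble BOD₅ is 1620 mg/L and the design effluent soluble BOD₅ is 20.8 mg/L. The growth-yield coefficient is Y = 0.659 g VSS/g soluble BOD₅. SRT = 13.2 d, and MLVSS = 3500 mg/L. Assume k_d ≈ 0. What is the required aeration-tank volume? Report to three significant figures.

With k_d = 0 the design equation reduces to V = Y Q (S₀−S) θ_c / X = 0.659 × 498 × (1620 − 20.8) × 13.2 / 3500 = 1979 m³.

V ≈ 1980 m³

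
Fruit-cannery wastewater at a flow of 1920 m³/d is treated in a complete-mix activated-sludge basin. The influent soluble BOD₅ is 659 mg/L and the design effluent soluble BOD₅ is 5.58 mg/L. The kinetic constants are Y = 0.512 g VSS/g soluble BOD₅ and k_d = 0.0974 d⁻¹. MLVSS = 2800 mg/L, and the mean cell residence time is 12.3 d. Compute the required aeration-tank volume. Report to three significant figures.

Rearranging the biomass balance for a CMAS with decay, V = Y·Q·ΔS·θ_c / [X·(1+k_d θ_c)] = 0.512 × 1920 × (659 − 5.58) × 12.3 / [2800 × (1 + 0.0974 × 12.3)] = 7.9×10^6 / 6154 = 1284 m³.

V ≈ 1280 m³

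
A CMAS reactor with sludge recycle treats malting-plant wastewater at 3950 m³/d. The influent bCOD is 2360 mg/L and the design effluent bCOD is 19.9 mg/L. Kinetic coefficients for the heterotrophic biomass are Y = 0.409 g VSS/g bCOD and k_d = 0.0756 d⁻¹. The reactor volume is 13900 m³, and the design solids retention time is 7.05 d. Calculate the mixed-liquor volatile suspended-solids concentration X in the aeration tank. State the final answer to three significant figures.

From V·X·(1 + k_d·θ_c) = Y·Q·(S₀ − S)·θ_c: X = 0.409 × 3950 × (2360 − 19.9) × 7.05 / [13900 × (1 + 0.0756 × 7.05)] = 1251 mg/L.

X ≈ 1250 mg/L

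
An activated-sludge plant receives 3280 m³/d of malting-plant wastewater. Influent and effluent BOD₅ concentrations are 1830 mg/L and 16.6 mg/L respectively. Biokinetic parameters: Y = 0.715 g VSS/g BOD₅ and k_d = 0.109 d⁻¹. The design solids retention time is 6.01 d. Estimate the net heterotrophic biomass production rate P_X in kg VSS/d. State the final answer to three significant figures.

P_X ≈ 2570 kg VSS/d

Observed yield with endogenous decay: Y_obs = Y / (1 + k_d·θ_c) = 0.715 / (1 + 0.109 × 6.01) = 0.715 / 1.655 = 0.4320 g VSS/g BOD₅.
Substrate removed = Q·(S₀ − S) = 3280 m³/d × (1830 − 16.6) g/m³ = 5.95×10^6 g/d = 5948 kg/d.
So the net sludge growth is P_X = 0.4320 × 5948 = 2570 kg VSS/d.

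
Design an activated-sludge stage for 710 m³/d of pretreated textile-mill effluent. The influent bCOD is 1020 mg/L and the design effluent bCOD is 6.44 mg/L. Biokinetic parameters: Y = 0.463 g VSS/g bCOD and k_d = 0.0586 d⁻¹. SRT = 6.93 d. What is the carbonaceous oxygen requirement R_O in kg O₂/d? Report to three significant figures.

Y_obs = Y / (1 + k_d θ_c) = 0.463 / (1 + 0.0586 × 6.93) = 0.463 / 1.406 = 0.3293.
ΔS = 1020 − 6.44 = 1014 mg/L, so the substrate removal rate is 710 × 1014/1000 = 719.6 kg bCOD/d.
P_X = Y_obs·Q·(S₀ − S) = 0.3293 × 719.6 = 237.0 kg VSS/d.
R_O = Q·(S₀ − S) − 1.42·P_X = 719.6 − 1.42 × 237.0 = 383.1 kg O₂/d.

R_O ≈ 383 kg O₂/d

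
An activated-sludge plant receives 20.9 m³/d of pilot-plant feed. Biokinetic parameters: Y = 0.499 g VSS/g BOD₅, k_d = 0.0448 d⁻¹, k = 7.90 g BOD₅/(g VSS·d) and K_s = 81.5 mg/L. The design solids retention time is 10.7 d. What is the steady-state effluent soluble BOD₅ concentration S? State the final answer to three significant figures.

S ≈ 2.96 mg/L

For a completely mixed reactor with recycle the Lawrence–McCarty relation gives S = K_s·(1 + k_d·θ_c) / [θ_c·(Y·k − k_d) − 1] = 81.5 × (1 + 0.0448 × 10.7) / [10.7 × (0.499 × 7.90 − 0.0448) − 1] = 120.6 / 40.70 = 2.962 mg/L.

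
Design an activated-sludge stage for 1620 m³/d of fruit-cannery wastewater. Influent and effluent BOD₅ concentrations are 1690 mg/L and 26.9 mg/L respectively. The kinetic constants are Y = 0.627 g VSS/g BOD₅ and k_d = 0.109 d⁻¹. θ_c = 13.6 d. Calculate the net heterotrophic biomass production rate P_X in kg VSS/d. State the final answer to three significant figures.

Correct the yield for decay: Y_obs = Y/(1 + k_d θ_c) = 0.627 / (1 + 0.109 × 13.6) = 0.627 / 2.482 = 0.2526.
Q·(S₀ − S) = 1620 × (1690 − 26.9) × 10⁻³ = 2694 kg/d removed.
So the net sludge growth is P_X = 0.2526 × 2694 = 680.5 kg VSS/d.

P_X ≈ 681 kg VSS/d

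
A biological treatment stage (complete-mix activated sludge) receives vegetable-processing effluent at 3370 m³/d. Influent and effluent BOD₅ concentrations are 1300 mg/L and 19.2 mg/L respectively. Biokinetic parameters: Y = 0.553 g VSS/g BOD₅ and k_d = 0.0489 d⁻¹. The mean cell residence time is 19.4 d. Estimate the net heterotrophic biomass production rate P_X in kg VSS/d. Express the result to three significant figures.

Correct the yield for decay: Y_obs = Y/(1 + k_d θ_c) = 0.553 / (1 + 0.0489 × 19.4) = 0.553 / 1.949 = 0.2838.
ΔS = 1300 − 19.2 = 1281 mg/L, so the substrate removal rate is 3370 × 1281/1000 = 4316 kg BOD₅/d.
Net biomass production P_X = Y_obs × Q·(S₀ − S) = 0.2838 × 4316 = 1225 kg VSS/d.

P_X ≈ 1220 kg VSS/d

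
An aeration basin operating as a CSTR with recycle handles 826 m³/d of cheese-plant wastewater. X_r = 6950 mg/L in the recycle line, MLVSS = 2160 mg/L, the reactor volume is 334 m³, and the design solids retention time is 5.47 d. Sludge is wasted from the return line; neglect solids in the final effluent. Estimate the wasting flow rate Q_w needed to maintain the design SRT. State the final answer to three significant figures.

Wasting from the return line (neglecting effluent solids): Q_w = V·X / (θ_c·X_r) = 334.0 × 2160 / (5.47 × 6950) = 18.98 m³/d.

Q_w ≈ 19.0 m³/d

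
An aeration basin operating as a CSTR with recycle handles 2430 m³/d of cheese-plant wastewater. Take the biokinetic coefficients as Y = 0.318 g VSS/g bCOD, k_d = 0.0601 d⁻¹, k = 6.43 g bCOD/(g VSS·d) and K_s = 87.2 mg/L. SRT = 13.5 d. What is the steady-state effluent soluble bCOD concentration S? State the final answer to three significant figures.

S ≈ 6.12 mg/L

Effluent substrate depends only on kinetics and SRT: S = K_s(1 + k_d θ_c) / [θ_c(Yk − k_d) − 1] = 87.2 × (1 + 0.0601 × 13.5) / [13.5 × (0.318 × 6.43 − 0.0601) − 1] = 157.9 / 25.79 = 6.124 mg/L.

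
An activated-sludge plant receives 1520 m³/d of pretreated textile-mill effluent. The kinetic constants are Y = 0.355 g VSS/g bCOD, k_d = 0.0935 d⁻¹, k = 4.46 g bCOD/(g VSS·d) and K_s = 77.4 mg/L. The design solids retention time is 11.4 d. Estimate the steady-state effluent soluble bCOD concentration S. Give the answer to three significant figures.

From the Monod/SRT balance for a CMAS, S = K_s·(1+k_d θ_c)/[θ_c·(Y k − k_d) − 1] = 77.4 × (1 + 0.0935 × 11.4) / [11.4 × (0.355 × 4.46 − 0.0935) − 1] = 159.9 / 15.98 = 10.00 mg/L.

S ≈ 10.0 mg/L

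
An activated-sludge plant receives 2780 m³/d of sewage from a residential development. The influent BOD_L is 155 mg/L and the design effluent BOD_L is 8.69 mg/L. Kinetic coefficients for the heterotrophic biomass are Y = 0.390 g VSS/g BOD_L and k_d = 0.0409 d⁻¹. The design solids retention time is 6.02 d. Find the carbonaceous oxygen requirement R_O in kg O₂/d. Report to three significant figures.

R_O ≈ 226 kg O₂/d

Y_obs = Y / (1 + k_d θ_c) = 0.390 / (1 + 0.0409 × 6.02) = 0.390 / 1.246 = 0.3129.
Mass of BOD_L removed per day: Q(S₀ − S) = 2780 × 146.3 g/m³ = 406.7 kg/d.
P_X = Y_obs·Q·(S₀ − S) = 0.3129 × 406.7 = 127.3 kg VSS/d.
R_O = Q·(S₀ − S) − 1.42·P_X = 406.7 − 1.42 × 127.3 = 226.0 kg O₂/d.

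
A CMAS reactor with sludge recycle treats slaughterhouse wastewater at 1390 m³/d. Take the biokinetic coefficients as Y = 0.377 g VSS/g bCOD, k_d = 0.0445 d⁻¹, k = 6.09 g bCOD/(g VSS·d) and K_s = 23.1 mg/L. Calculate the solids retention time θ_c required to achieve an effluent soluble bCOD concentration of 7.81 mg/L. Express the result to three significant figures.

From 1/θ_c = Y·k·S/(K_s + S) − k_d: Y·k·S/(K_s+S) = 0.377 × 6.09 × 7.81 / (23.1 + 7.81) = 0.5801 d⁻¹.
1/θ_c = 0.5801 − 0.0445 = 0.5356 d⁻¹, so θ_c = 1.867 d.

θ_c ≈ 1.87 d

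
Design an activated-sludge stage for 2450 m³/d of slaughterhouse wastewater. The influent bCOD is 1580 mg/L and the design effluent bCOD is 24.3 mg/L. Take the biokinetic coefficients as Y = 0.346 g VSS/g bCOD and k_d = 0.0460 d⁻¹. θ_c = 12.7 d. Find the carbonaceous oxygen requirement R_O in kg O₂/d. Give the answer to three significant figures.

Y_obs = Y / (1 + k_d θ_c) = 0.346 / (1 + 0.0460 × 12.7) = 0.346 / 1.584 = 0.2184.
Q·(S₀ − S) = 2450 × (1580 − 24.3) × 10⁻³ = 3811 kg/d removed.
Biomass synthesised: P_X = Y_obs × 3811 = 832.4 kg VSS/d.
Carbonaceous O₂ demand = substrate oxidised − cell-mass equivalent = 3811 − 1.42 × 832.4 = 2629 kg O₂/d.

R_O ≈ 2630 kg O₂/d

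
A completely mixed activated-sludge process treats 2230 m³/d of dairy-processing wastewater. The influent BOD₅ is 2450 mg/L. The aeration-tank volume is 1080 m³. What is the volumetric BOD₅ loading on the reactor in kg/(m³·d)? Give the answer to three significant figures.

L_v ≈ 5.06 kg BOD₅/(m³·d)

L_v = Q S₀ / V = 2230 × 2450 × 10⁻³ / 1080 = 5.059 kg/(m³·d).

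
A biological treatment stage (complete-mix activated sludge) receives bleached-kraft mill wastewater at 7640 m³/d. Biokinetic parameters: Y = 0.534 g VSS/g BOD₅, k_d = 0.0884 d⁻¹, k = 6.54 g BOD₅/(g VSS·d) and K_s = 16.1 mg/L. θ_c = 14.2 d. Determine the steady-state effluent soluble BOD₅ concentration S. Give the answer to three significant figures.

S ≈ 0.767 mg/L

For a completely mixed reactor with recycle the Lawrence–McCarty relation gives S = K_s·(1 + k_d·θ_c) / [θ_c·(Y·k − k_d) − 1] = 16.1 × (1 + 0.0884 × 14.2) / [14.2 × (0.534 × 6.54 − 0.0884) − 1] = 36.31 / 47.34 = 0.7671 mg/L.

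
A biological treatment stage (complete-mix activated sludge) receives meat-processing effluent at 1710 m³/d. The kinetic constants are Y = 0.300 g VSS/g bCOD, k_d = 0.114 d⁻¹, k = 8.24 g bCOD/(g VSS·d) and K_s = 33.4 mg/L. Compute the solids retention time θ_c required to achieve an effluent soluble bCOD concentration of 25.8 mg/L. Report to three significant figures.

θ_c ≈ 1.04 d

From 1/θ_c = Y·k·S/(K_s + S) − k_d: Y·k·S/(K_s+S) = 0.300 × 8.24 × 25.8 / (33.4 + 25.8) = 1.077 d⁻¹.
1/θ_c = 1.077 − 0.114 = 0.9633 d⁻¹, so θ_c = 1.038 d.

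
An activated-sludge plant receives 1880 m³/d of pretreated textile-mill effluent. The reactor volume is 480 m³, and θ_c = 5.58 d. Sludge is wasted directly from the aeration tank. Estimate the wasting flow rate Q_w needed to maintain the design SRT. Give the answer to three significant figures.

Q_w ≈ 86.0 m³/d

Wasting from the aeration tank: Q_w = V / θ_c = 480.0 / 5.58 = 86.02 m³/d.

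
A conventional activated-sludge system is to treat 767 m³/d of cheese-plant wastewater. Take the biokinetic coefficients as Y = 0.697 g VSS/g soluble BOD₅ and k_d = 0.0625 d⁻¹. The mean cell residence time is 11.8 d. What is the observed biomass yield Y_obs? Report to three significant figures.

Y_obs ≈ 0.401 g VSS/g soluble BOD₅

Observed yield with endogenous decay: Y_obs = Y / (1 + k_d·θ_c) = 0.697 / (1 + 0.0625 × 11.8) = 0.697 / 1.738 = 0.4012 g VSS/g soluble BOD₅.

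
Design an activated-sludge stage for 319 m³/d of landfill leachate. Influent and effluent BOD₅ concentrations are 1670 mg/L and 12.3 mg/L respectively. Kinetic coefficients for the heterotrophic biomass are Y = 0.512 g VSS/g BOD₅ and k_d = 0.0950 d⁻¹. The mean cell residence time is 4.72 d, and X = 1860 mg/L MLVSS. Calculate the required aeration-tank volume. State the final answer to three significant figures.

V ≈ 474 m³

Rearranging the biomass balance for a CMAS with decay, V = Y·Q·ΔS·θ_c / [X·(1+k_d θ_c)] = 0.512 × 319 × (1670 − 12.3) × 4.72 / [1860 × (1 + 0.0950 × 4.72)] = 1.28×10^6 / 2694 = 474.4 m³.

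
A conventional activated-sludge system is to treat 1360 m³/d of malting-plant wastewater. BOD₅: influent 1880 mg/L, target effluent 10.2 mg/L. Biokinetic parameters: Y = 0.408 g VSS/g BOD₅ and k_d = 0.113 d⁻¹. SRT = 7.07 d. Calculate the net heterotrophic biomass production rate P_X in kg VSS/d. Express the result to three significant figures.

P_X ≈ 577 kg VSS/d

Y_obs = Y / (1 + k_d θ_c) = 0.408 / (1 + 0.113 × 7.07) = 0.408 / 1.799 = 0.2268.
Q·(S₀ − S) = 1360 × (1880 − 10.2) × 10⁻³ = 2543 kg/d removed.
P_X = Y_obs · Q(S₀ − S) = 0.2268 × 2543 = 576.7 kg VSS/d.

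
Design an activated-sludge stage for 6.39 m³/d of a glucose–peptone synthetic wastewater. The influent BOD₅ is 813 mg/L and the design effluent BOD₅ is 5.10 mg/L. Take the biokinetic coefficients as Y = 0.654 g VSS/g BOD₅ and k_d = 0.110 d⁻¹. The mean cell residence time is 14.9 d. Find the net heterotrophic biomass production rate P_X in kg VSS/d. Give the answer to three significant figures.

P_X ≈ 1.28 kg VSS/d

Y_obs = Y / (1 + k_d θ_c) = 0.654 / (1 + 0.110 × 14.9) = 0.654 / 2.639 = 0.2478.
Q·(S₀ − S) = 6.39 × (813 − 5.10) × 10⁻³ = 5.162 kg/d removed.
Biomass produced: P_X = Y_obs·Q·ΔS = 0.2478 × 5.162 ≈ 1.279 kg VSS/d.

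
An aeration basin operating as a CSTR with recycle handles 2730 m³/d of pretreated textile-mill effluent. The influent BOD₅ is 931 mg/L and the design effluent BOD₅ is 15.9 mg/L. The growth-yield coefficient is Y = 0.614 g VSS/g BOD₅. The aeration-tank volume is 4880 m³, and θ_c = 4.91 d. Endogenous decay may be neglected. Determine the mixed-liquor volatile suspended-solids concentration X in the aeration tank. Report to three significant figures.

X = Y·Q·ΔS·θ_c / V = 0.614 × 2730 × (931 − 15.9) × 4.91 / 4880 = 1543 mg/L.

X ≈ 1540 mg/L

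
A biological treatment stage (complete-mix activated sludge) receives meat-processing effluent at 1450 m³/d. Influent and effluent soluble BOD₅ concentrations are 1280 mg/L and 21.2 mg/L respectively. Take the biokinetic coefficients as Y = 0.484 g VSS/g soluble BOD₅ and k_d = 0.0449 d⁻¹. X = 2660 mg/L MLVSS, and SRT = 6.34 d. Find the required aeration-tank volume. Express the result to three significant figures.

V ≈ 1640 m³

From the SRT design equation V = Y Q (S₀−S) θ_c / [X (1 + k_d θ_c)] = 0.484 × 1450 × (1280 − 21.2) × 6.34 / [2660 × (1 + 0.0449 × 6.34)] = 5.6×10^6 / 3417 = 1639 m³.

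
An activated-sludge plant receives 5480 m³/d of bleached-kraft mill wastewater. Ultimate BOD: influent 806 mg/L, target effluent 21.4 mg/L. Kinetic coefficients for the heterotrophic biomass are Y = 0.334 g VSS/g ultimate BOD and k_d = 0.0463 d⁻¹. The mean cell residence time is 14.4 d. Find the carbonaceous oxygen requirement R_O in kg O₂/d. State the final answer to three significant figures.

R_O ≈ 3080 kg O₂/d

Observed yield with endogenous decay: Y_obs = Y / (1 + k_d·θ_c) = 0.334 / (1 + 0.0463 × 14.4) = 0.334 / 1.667 = 0.2004 g VSS/g ultimate BOD.
Q·(S₀ − S) = 5480 × (806 − 21.4) × 10⁻³ = 4300 kg/d removed.
P_X = Y_obs·Q·(S₀ − S) = 0.2004 × 4300 = 861.6 kg VSS/d.
R_O = Q·ΔS − 1.42 P_X = 4300 − 1223 = 3076 kg O₂/d.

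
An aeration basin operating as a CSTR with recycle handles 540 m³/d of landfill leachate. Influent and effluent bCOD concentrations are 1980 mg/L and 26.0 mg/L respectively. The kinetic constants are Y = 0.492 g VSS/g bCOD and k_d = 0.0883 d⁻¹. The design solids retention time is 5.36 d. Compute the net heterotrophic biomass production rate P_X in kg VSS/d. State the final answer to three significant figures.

P_X ≈ 352 kg VSS/d

Y_obs = Y / (1 + k_d θ_c) = 0.492 / (1 + 0.0883 × 5.36) = 0.492 / 1.473 = 0.3339.
Q·(S₀ − S) = 540 × (1980 − 26.0) × 10⁻³ = 1055 kg/d removed.
Biomass produced: P_X = Y_obs·Q·ΔS = 0.3339 × 1055 ≈ 352.4 kg VSS/d.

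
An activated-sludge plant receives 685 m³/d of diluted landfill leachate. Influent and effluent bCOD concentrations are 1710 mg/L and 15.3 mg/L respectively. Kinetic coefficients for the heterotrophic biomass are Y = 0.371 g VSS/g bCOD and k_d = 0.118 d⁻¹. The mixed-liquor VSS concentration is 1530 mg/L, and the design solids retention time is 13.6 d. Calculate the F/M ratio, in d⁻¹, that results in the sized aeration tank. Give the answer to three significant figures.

Steady-state biomass mass balance: V·X·(1 + k_d·θ_c) = Y·Q·(S₀ − S)·θ_c, so V = 0.371 × 685 × (1710 − 15.3) × 13.6 / [1530 × (1 + 0.118 × 13.6)] = 5.86×10^6 / 3985 = 1470 m³.
Food-to-microorganism ratio F/M = Q S₀ / (V X) = 685 × 1710 / (1470 × 1530) = 0.5209 d⁻¹.

F/M ≈ 0.521 d⁻¹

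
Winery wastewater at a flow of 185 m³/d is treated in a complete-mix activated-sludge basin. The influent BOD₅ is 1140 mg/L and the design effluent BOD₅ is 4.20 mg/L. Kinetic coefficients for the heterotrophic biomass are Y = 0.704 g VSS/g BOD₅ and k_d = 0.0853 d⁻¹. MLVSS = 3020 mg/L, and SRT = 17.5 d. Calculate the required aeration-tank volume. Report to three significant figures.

Steady-state biomass mass balance: V·X·(1 + k_d·θ_c) = Y·Q·(S₀ − S)·θ_c, so V = 0.704 × 185 × (1140 − 4.20) × 17.5 / [3020 × (1 + 0.0853 × 17.5)] = 2.59×10^6 / 7528 = 343.9 m³.

V ≈ 344 m³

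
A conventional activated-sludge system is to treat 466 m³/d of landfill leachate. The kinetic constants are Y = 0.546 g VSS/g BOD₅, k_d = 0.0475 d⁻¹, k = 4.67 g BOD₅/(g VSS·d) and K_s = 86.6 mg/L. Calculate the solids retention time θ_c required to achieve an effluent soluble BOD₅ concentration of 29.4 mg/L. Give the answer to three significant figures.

Specific growth rate at S = 29.4 mg/L: μ = YkS/(K_s+S) = 0.546·4.67·29.4/(86.6+29.4) = 0.6462 d⁻¹.
1/θ_c = 0.6462 − 0.0475 = 0.5987 d⁻¹, so θ_c = 1.670 d.

θ_c ≈ 1.67 d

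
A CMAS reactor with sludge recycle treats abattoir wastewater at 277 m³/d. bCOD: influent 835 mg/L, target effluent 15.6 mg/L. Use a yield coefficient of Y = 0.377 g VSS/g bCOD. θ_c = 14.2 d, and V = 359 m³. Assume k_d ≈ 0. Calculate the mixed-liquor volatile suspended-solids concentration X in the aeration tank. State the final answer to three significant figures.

Without decay, X = Y Q (S₀−S) θ_c / V = 0.377 × 277 × (835 − 15.6) × 14.2 / 359 = 3385 mg/L.

X ≈ 3380 mg/L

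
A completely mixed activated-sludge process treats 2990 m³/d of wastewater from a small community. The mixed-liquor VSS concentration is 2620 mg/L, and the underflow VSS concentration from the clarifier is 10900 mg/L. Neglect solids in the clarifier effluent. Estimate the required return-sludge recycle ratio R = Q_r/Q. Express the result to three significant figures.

R ≈ 0.316

Mass balance around the secondary clarifier (neglecting effluent solids): R = X / (X_r − X) = 2620 / (10900 − 2620) = 0.3164.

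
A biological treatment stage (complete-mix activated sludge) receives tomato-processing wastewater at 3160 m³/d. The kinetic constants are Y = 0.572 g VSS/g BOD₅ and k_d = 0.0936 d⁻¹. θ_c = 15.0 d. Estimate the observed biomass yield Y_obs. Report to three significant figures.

The observed yield is Y_obs = Y/(1 + k_d·θ_c) = 0.572 / (1 + 0.0936 × 15.0) = 0.572 / 2.404 = 0.2379 g VSS per g BOD₅ removed.

Y_obs ≈ 0.238 g VSS/g BOD₅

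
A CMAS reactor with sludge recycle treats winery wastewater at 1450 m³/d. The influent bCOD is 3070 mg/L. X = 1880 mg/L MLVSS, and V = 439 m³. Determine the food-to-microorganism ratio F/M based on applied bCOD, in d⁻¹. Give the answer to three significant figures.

F/M = Q·S₀ / (V·X) = 1450 × 3070 / (439.0 × 1880) = 5.394 g bCOD·(g VSS·d)⁻¹.

F/M ≈ 5.39 d⁻¹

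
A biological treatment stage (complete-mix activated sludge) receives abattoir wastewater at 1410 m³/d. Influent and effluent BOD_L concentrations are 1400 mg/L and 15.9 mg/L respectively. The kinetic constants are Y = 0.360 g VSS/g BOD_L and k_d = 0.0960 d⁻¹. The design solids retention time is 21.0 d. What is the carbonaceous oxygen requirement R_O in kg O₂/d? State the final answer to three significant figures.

R_O ≈ 1620 kg O₂/d

Correct the yield for decay: Y_obs = Y/(1 + k_d θ_c) = 0.360 / (1 + 0.0960 × 21.0) = 0.360 / 3.016 = 0.1194.
ΔS = 1400 − 15.9 = 1384 mg/L, so the substrate removal rate is 1410 × 1384/1000 = 1952 kg BOD_L/d.
P_X = Y_obs·Q·(S₀ − S) = 0.1194 × 1952 = 232.9 kg VSS/d.
R_O = Q·(S₀ − S) − 1.42·P_X = 1952 − 1.42 × 232.9 = 1621 kg O₂/d.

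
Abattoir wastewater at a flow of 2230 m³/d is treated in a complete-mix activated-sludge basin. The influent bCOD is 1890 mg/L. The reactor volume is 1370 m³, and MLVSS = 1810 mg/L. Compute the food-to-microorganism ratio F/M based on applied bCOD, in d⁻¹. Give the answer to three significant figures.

Food-to-microorganism ratio F/M = Q S₀ / (V X) = 2230 × 1890 / (1370 × 1810) = 1.700 d⁻¹.

F/M ≈ 1.70 d⁻¹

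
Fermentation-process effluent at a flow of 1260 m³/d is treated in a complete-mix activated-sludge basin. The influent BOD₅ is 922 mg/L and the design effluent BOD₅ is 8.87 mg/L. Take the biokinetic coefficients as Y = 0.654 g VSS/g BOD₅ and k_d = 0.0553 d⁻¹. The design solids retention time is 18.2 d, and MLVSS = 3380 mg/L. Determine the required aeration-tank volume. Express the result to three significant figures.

Steady-state biomass mass balance: V·X·(1 + k_d·θ_c) = Y·Q·(S₀ − S)·θ_c, so V = 0.654 × 1260 × (922 − 8.87) × 18.2 / [3380 × (1 + 0.0553 × 18.2)] = 1.37×10^7 / 6782 = 2019 m³.

V ≈ 2020 m³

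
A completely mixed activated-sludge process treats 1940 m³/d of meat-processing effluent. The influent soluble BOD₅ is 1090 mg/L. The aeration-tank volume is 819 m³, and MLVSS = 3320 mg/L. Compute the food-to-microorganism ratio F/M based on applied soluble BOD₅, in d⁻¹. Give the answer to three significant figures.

F/M ≈ 0.778 d⁻¹

F/M = Q·S₀ / (V·X) = 1940 × 1090 / (819.0 × 3320) = 0.7777 g soluble BOD₅·(g VSS·d)⁻¹.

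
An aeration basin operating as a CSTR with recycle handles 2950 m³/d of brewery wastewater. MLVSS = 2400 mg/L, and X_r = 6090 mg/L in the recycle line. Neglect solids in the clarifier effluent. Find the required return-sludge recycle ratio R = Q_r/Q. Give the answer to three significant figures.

R ≈ 0.650

Mass balance around the secondary clarifier (neglecting effluent solids): R = X / (X_r − X) = 2400 / (6090 − 2400) = 0.6504.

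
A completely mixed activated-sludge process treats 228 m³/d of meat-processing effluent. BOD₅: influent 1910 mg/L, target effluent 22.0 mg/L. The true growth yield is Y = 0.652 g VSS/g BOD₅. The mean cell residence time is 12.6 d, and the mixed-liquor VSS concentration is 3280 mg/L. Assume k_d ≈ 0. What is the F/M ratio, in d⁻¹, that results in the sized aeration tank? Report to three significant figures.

F/M ≈ 0.123 d⁻¹

With k_d = 0 the design equation reduces to V = Y Q (S₀−S) θ_c / X = 0.652 × 228 × (1910 − 22.0) × 12.6 / 3280 = 1078 m³.
F/M = Q·S₀ / (V·X) = 228 × 1910 / (1078 × 3280) = 0.1231 g BOD₅·(g VSS·d)⁻¹.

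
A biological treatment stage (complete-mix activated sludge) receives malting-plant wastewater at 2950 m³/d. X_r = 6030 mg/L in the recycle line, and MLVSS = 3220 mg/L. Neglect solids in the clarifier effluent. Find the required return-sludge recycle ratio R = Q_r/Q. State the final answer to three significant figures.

Solids balance on the clarifier gives (1+R)X = R·X_r, so R = X/(X_r − X) = 3220 / (6030 − 3220) = 1.146.

R ≈ 1.15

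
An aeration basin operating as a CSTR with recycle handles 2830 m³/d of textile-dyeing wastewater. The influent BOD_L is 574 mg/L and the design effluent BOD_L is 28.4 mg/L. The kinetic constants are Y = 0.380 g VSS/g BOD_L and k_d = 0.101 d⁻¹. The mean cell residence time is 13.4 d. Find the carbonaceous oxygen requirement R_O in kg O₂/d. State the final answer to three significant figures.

R_O ≈ 1190 kg O₂/d

Correct the yield for decay: Y_obs = Y/(1 + k_d θ_c) = 0.380 / (1 + 0.101 × 13.4) = 0.380 / 2.353 = 0.1615.
Q·(S₀ − S) = 2830 × (574 − 28.4) × 10⁻³ = 1544 kg/d removed.
P_X = Y_obs·Q·(S₀ − S) = 0.1615 × 1544 = 249.3 kg VSS/d.
Carbonaceous O₂ demand = substrate oxidised − cell-mass equivalent = 1544 − 1.42 × 249.3 = 1190 kg O₂/d.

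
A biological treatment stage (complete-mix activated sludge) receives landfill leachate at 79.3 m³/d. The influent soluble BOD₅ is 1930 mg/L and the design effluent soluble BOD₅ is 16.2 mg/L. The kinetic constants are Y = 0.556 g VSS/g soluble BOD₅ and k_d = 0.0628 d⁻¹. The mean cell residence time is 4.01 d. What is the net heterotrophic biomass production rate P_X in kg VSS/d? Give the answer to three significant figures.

Y_obs = Y / (1 + k_d θ_c) = 0.556 / (1 + 0.0628 × 4.01) = 0.556 / 1.252 = 0.4442.
Substrate removed = Q·(S₀ − S) = 79.3 m³/d × (1930 − 16.2) g/m³ = 1.52×10^5 g/d = 151.8 kg/d.
P_X = Y_obs · Q(S₀ − S) = 0.4442 × 151.8 = 67.41 kg VSS/d.

P_X ≈ 67.4 kg VSS/d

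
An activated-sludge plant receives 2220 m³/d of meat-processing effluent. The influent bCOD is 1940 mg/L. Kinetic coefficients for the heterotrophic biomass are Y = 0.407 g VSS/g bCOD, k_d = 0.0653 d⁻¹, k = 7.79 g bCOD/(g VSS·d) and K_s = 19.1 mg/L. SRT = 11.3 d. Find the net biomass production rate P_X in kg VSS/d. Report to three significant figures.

P_X ≈ 1010 kg VSS/d

From the Monod/SRT balance for a CMAS, S = K_s·(1+k_d θ_c)/[θ_c·(Y k − k_d) − 1] = 19.1 × (1 + 0.0653 × 11.3) / [11.3 × (0.407 × 7.79 − 0.0653) − 1] = 33.19 / 34.09 = 0.9737 mg/L.
Y_obs = Y / (1 + k_d θ_c) = 0.407 / (1 + 0.0653 × 11.3) = 0.407 / 1.738 = 0.2342.
Mass of bCOD removed per day: Q(S₀ − S) = 2220 × 1939 g/m³ = 4305 kg/d.
Biomass produced: P_X = Y_obs·Q·ΔS = 0.2342 × 4305 ≈ 1008 kg VSS/d.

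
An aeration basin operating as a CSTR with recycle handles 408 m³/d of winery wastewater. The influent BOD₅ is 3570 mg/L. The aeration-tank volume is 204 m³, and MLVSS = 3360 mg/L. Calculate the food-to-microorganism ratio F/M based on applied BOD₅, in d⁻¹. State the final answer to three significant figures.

Food-to-microorganism ratio F/M = Q S₀ / (V X) = 408 × 3570 / (204.0 × 3360) = 2.125 d⁻¹.

F/M ≈ 2.12 d⁻¹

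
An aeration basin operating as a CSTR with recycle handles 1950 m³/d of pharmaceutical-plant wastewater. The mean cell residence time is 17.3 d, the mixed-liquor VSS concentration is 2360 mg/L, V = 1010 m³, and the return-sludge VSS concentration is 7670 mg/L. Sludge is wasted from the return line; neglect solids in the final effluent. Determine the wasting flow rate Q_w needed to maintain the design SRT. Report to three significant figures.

Q_w = (V·X)/(θ_c X_r) = 1010 × 2360 / (17.3 × 7670) = 17.96 m³/d.

Q_w ≈ 18.0 m³/d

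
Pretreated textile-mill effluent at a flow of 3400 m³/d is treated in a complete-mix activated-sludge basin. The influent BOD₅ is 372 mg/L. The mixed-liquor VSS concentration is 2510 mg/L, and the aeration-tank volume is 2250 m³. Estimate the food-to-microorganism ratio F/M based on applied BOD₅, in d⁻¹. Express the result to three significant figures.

F/M ≈ 0.224 d⁻¹

F/M = Q·S₀ / (V·X) = 3400 × 372 / (2250 × 2510) = 0.2240 g BOD₅·(g VSS·d)⁻¹.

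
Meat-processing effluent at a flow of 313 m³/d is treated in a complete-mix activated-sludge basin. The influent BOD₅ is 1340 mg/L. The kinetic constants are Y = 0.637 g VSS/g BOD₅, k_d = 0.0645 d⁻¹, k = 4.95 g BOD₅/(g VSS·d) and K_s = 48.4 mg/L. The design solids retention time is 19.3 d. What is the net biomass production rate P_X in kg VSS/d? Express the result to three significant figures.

From the Monod/SRT balance for a CMAS, S = K_s·(1+k_d θ_c)/[θ_c·(Y k − k_d) − 1] = 48.4 × (1 + 0.0645 × 19.3) / [19.3 × (0.637 × 4.95 − 0.0645) − 1] = 108.7 / 58.61 = 1.854 mg/L.
Observed yield with endogenous decay: Y_obs = Y / (1 + k_d·θ_c) = 0.637 / (1 + 0.0645 × 19.3) = 0.637 / 2.245 = 0.2838 g VSS/g BOD₅.
Q·(S₀ − S) = 313 × (1340 − 1.85) × 10⁻³ = 418.8 kg/d removed.
Net biomass production P_X = Y_obs × Q·(S₀ − S) = 0.2838 × 418.8 = 118.9 kg VSS/d.

P_X ≈ 119 kg VSS/d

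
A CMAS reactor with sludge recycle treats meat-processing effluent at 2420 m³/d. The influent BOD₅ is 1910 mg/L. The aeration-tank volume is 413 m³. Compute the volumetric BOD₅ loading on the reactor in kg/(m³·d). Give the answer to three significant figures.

L_v ≈ 11.2 kg BOD₅/(m³·d)

L_v = Q S₀ / V = 2420 × 1910 × 10⁻³ / 413.0 = 11.19 kg/(m³·d).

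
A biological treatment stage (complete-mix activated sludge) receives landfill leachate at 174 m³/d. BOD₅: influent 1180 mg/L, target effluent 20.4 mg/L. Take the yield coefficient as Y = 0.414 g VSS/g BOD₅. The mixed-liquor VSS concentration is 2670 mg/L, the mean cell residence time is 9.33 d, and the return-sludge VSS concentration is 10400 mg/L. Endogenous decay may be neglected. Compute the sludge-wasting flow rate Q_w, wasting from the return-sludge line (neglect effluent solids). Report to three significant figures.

Q_w ≈ 8.03 m³/d

V·X = Y·Q·ΔS·θ_c gives V = 0.414 × 174 × (1180 − 20.4) × 9.33 / 2670 = 291.9 m³.
θ_c = V·X/(Q_w·X_r) when wasting from the recycle, so Q_w = V·X/(θ_c·X_r) = 291.9 × 2670 / (9.33 × 10400) = 8.032 m³/d.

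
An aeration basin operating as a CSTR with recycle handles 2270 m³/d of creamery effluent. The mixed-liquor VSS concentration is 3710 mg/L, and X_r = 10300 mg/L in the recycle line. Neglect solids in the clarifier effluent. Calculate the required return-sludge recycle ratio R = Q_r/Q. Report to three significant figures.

Mass balance around the secondary clarifier (neglecting effluent solids): R = X / (X_r − X) = 3710 / (10300 − 3710) = 0.5630.

R ≈ 0.563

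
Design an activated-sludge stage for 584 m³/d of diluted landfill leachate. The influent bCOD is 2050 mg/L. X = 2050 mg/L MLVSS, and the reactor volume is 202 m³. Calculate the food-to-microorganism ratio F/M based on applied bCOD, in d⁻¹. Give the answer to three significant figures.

F/M = Q·S₀ / (V·X) = 584 × 2050 / (202.0 × 2050) = 2.891 g bCOD·(g VSS·d)⁻¹.

F/M ≈ 2.89 d⁻¹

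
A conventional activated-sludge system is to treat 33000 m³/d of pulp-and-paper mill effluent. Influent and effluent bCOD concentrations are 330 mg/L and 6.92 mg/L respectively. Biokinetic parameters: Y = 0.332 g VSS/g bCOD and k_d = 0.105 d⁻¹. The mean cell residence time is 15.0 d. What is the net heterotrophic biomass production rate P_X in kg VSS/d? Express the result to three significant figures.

P_X ≈ 1370 kg VSS/d

The observed yield is Y_obs = Y/(1 + k_d·θ_c) = 0.332 / (1 + 0.105 × 15.0) = 0.332 / 2.575 = 0.1289 g VSS per g bCOD removed.
ΔS = 330 − 6.92 = 323.1 mg/L, so the substrate removal rate is 33000 × 323.1/1000 = 10662 kg bCOD/d.
Net biomass production P_X = Y_obs × Q·(S₀ − S) = 0.1289 × 10662 = 1375 kg VSS/d.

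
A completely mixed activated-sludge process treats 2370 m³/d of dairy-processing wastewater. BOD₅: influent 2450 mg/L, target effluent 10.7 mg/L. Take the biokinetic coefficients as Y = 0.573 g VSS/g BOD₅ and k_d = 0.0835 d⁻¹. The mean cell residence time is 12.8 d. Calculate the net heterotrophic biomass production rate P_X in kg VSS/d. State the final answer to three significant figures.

Observed yield with endogenous decay: Y_obs = Y / (1 + k_d·θ_c) = 0.573 / (1 + 0.0835 × 12.8) = 0.573 / 2.069 = 0.2770 g VSS/g BOD₅.
Mass of BOD₅ removed per day: Q(S₀ − S) = 2370 × 2439 g/m³ = 5781 kg/d.
Biomass produced: P_X = Y_obs·Q·ΔS = 0.2770 × 5781 ≈ 1601 kg VSS/d.

P_X ≈ 1600 kg VSS/d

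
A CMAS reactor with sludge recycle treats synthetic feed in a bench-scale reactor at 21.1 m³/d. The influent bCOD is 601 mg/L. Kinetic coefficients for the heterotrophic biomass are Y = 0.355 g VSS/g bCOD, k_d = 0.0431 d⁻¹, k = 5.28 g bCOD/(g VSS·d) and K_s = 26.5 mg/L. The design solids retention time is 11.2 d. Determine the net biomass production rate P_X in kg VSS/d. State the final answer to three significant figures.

For a completely mixed reactor with recycle the Lawrence–McCarty relation gives S = K_s·(1 + k_d·θ_c) / [θ_c·(Y·k − k_d) − 1] = 26.5 × (1 + 0.0431 × 11.2) / [11.2 × (0.355 × 5.28 − 0.0431) − 1] = 39.29 / 19.51 = 2.014 mg/L.
Correct the yield for decay: Y_obs = Y/(1 + k_d θ_c) = 0.355 / (1 + 0.0431 × 11.2) = 0.355 / 1.483 = 0.2394.
Substrate removed = Q·(S₀ − S) = 21.1 m³/d × (601 − 2.01) g/m³ = 1.26×10^4 g/d = 12.64 kg/d.
Biomass produced: P_X = Y_obs·Q·ΔS = 0.2394 × 12.64 ≈ 3.026 kg VSS/d.

P_X ≈ 3.03 kg VSS/d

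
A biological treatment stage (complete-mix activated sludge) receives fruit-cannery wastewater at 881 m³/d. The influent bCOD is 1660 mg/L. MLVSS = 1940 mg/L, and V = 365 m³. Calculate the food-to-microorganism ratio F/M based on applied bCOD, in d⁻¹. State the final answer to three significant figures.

Food-to-microorganism ratio F/M = Q S₀ / (V X) = 881 × 1660 / (365.0 × 1940) = 2.065 d⁻¹.

F/M ≈ 2.07 d⁻¹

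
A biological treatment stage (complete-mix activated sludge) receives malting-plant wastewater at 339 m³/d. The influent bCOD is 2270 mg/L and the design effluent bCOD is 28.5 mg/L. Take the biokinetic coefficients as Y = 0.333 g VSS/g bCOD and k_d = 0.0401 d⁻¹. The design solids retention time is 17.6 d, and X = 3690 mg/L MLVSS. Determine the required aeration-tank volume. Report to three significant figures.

V ≈ 708 m³

Rearranging the biomass balance for a CMAS with decay, V = Y·Q·ΔS·θ_c / [X·(1+k_d θ_c)] = 0.333 × 339 × (2270 − 28.5) × 17.6 / [3690 × (1 + 0.0401 × 17.6)] = 4.45×10^6 / 6294 = 707.5 m³.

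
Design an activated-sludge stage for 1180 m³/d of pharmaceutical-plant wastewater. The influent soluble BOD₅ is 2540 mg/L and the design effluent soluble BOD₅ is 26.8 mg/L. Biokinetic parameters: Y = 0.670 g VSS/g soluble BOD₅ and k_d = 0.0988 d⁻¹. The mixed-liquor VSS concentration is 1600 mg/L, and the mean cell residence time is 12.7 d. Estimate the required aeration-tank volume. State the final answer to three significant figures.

V ≈ 6990 m³

From the SRT design equation V = Y Q (S₀−S) θ_c / [X (1 + k_d θ_c)] = 0.670 × 1180 × (2540 − 26.8) × 12.7 / [1600 × (1 + 0.0988 × 12.7)] = 2.52×10^7 / 3608 = 6995 m³.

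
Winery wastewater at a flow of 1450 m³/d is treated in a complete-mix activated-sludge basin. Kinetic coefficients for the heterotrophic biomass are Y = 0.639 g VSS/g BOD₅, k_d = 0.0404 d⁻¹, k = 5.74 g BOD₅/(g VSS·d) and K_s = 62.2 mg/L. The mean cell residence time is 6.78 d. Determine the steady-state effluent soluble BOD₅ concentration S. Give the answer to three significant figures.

S ≈ 3.36 mg/L

From the Monod/SRT balance for a CMAS, S = K_s·(1+k_d θ_c)/[θ_c·(Y k − k_d) − 1] = 62.2 × (1 + 0.0404 × 6.78) / [6.78 × (0.639 × 5.74 − 0.0404) − 1] = 79.24 / 23.59 = 3.358 mg/L.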